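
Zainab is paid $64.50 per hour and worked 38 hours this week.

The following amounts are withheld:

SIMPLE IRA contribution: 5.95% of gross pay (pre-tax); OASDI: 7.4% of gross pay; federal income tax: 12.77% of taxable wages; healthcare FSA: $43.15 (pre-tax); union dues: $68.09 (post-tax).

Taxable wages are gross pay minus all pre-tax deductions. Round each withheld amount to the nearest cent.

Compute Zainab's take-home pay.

Gross pay: 38 × $64.50 = $2451.00
SIMPLE IRA contribution: $2451.00 × 0.0595 = $145.83
Healthcare FSA: $43.15
Pre-tax total = $145.83 + $43.15 = $188.98
Taxable wages = $2451.00 − $188.98 = $2262.02
Federal income tax: $2262.02 × 0.1277 = $288.86
OASDI: $2451.00 × 0.074 = $181.37
Union dues: $68.09
Total deductions = $145.83 + $43.15 + $288.86 + $181.37 + $68.09 = $727.30
Net pay = $2451.00 − $727.30 = $1723.70

$1723.70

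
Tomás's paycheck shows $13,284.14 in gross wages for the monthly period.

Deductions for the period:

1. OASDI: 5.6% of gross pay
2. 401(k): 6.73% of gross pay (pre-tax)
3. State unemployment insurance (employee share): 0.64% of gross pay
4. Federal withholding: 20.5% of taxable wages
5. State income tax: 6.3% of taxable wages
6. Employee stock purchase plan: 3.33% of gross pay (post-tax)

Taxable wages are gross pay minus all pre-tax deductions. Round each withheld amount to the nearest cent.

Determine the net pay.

401(k): $13,284.14 × 0.0673 = $894.02
Taxable wages = $13,284.14 − $894.02 = $12,390.12
State income tax: $12,390.12 × 0.063 = $780.58
Federal withholding: $12,390.12 × 0.205 = $2,539.97
OASDI: $13,284.14 × 0.056 = $743.91
State unemployment insurance (employee share): $13,284.14 × 0.0064 = $85.02
Employee stock purchase plan: $13,284.14 × 0.0333 = $442.36
Total deductions = $894.02 + $780.58 + $2,539.97 + $743.91 + $85.02 + $442.36 = $5,485.86
Net pay = $13,284.14 − $5,485.86 = $7,798.28

$7,798.28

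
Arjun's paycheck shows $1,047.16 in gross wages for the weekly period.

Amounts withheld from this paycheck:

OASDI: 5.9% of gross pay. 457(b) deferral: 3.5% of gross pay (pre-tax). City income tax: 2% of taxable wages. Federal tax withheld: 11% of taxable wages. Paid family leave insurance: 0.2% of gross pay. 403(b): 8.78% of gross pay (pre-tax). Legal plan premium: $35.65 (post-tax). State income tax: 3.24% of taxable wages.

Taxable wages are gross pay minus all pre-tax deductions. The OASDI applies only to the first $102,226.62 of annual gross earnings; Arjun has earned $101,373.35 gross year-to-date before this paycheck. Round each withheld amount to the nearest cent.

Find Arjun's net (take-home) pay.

$681.32

403(b): $1,047.16 × 0.0878 = $91.94
457(b) deferral: $1,047.16 × 0.035 = $36.65
Pre-tax total = $91.94 + $36.65 = $128.59
Taxable wages = $1,047.16 − $128.59 = $918.57
City income tax: $918.57 × 0.02 = $18.37
Federal tax withheld: $918.57 × 0.11 = $101.04
State income tax: $918.57 × 0.0324 = $29.76
Paid family leave insurance: $1,047.16 × 0.002 = $2.09
OASDI: only $102,226.62 − $101,373.35 = $853.27 of this check is subject → $853.27 × 0.059 = $50.34
Legal plan premium: $35.65
Total deductions = $91.94 + $36.65 + $18.37 + $101.04 + $29.76 + $2.09 + $50.34 + $35.65 = $365.84
Net pay = $1,047.16 − $365.84 = $681.32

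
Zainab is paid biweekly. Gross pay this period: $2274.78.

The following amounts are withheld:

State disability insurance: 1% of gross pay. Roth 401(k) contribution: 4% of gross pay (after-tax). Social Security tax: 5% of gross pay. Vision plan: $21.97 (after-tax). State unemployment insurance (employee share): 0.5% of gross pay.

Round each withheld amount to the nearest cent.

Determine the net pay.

$2013.96

State unemployment insurance (employee share): $2274.78 × 0.005 = $11.37
State disability insurance: $2274.78 × 0.01 = $22.75
Social Security tax: $2274.78 × 0.05 = $113.74
Roth 401(k) contribution: $2274.78 × 0.04 = $90.99
Vision plan: $21.97
Total deductions = $11.37 + $22.75 + $113.74 + $90.99 + $21.97 = $260.82
Net pay = $2274.78 − $260.82 = $2013.96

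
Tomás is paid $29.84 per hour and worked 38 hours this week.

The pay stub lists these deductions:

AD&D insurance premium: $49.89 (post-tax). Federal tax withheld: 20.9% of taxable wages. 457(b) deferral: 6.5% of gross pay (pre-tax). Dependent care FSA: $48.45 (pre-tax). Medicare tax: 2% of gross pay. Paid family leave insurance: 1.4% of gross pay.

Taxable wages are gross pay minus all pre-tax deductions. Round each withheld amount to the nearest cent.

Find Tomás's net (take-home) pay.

Gross pay: 38 × $29.84 = $1,133.92
Dependent care FSA: $48.45
457(b) deferral: $1,133.92 × 0.065 = $73.70
Pre-tax total = $48.45 + $73.70 = $122.15
Taxable wages = $1,133.92 − $122.15 = $1,011.77
Federal tax withheld: $1,011.77 × 0.209 = $211.46
Paid family leave insurance: $1,133.92 × 0.014 = $15.87
Medicare tax: $1,133.92 × 0.02 = $22.68
AD&D insurance premium: $49.89
Total deductions = $48.45 + $73.70 + $211.46 + $15.87 + $22.68 + $49.89 = $422.05
Net pay = $1,133.92 − $422.05 = $711.87

$711.87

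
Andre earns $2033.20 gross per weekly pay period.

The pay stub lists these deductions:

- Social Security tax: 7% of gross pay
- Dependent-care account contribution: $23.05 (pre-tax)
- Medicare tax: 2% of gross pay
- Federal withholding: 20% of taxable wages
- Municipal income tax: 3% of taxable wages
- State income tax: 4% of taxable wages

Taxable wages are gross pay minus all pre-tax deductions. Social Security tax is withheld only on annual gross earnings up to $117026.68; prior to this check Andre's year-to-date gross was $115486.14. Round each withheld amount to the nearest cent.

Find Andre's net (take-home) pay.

$1318.91

Dependent-care account contribution: $23.05
Taxable wages = $2033.20 − $23.05 = $2010.15
Federal withholding: $2010.15 × 0.2 = $402.03
Municipal income tax: $2010.15 × 0.03 = $60.30
State income tax: $2010.15 × 0.04 = $80.41
Social Security tax: only $117026.68 − $115486.14 = $1540.54 of this check is subject → $1540.54 × 0.07 = $107.84
Medicare tax: $2033.20 × 0.02 = $40.66
Total deductions = $23.05 + $402.03 + $60.30 + $80.41 + $107.84 + $40.66 = $714.29
Net pay = $2033.20 − $714.29 = $1318.91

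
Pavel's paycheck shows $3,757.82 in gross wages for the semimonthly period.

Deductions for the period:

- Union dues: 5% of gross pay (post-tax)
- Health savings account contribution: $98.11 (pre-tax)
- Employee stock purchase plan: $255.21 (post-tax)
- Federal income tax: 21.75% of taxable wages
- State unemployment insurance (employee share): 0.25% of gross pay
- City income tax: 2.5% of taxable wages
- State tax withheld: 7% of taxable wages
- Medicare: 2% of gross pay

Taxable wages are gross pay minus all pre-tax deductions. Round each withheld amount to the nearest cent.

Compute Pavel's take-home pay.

$1,988.40

Health savings account contribution: $98.11
Taxable wages = $3,757.82 − $98.11 = $3,659.71
Federal income tax: $3,659.71 × 0.2175 = $795.99
State tax withheld: $3,659.71 × 0.07 = $256.18
City income tax: $3,659.71 × 0.025 = $91.49
Medicare: $3,757.82 × 0.02 = $75.16
State unemployment insurance (employee share): $3,757.82 × 0.0025 = $9.39
Union dues: $3,757.82 × 0.05 = $187.89
Employee stock purchase plan: $255.21
Total deductions = $98.11 + $795.99 + $256.18 + $91.49 + $75.16 + $9.39 + $187.89 + $255.21 = $1,769.42
Net pay = $3,757.82 − $1,769.42 = $1,988.40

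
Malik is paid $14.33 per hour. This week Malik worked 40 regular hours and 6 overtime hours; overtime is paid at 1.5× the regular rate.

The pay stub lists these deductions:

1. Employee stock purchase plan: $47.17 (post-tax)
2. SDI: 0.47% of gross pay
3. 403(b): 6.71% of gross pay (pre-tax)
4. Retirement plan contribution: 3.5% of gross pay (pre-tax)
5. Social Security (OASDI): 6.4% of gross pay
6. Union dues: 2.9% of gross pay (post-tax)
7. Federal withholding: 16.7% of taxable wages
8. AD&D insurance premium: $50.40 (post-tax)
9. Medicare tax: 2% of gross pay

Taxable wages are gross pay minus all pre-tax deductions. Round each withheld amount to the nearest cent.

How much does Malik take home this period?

Regular pay: 40 × $14.33 = $573.20
Overtime pay: 6 × $14.33 × 1.5 = $128.97
Gross pay = $573.20 + $128.97 = $702.17
Retirement plan contribution: $702.17 × 0.035 = $24.58
403(b): $702.17 × 0.0671 = $47.12
Pre-tax total = $24.58 + $47.12 = $71.70
Taxable wages = $702.17 − $71.70 = $630.47
Federal withholding: $630.47 × 0.167 = $105.29
Medicare tax: $702.17 × 0.02 = $14.04
SDI: $702.17 × 0.0047 = $3.30
Social Security (OASDI): $702.17 × 0.064 = $44.94
Employee stock purchase plan: $47.17
AD&D insurance premium: $50.40
Union dues: $702.17 × 0.029 = $20.36
Total deductions = $24.58 + $47.12 + $105.29 + $14.04 + $3.30 + $44.94 + $47.17 + $50.40 + $20.36 = $357.20
Net pay = $702.17 − $357.20 = $344.97

$344.97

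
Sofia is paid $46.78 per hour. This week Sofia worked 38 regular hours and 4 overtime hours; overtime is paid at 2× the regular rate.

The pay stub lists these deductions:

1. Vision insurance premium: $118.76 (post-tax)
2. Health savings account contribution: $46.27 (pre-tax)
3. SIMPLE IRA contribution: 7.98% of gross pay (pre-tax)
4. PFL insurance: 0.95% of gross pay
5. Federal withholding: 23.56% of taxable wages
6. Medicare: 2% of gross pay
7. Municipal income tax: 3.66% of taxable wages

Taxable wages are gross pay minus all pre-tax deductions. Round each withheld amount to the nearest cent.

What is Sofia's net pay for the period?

Regular pay: 38 × $46.78 = $1,777.64
Overtime pay: 4 × $46.78 × 2 = $374.24
Gross pay = $1,777.64 + $374.24 = $2,151.88
Health savings account contribution: $46.27
SIMPLE IRA contribution: $2,151.88 × 0.0798 = $171.72
Pre-tax total = $46.27 + $171.72 = $217.99
Taxable wages = $2,151.88 − $217.99 = $1,933.89
Municipal income tax: $1,933.89 × 0.0366 = $70.78
Federal withholding: $1,933.89 × 0.2356 = $455.62
PFL insurance: $2,151.88 × 0.0095 = $20.44
Medicare: $2,151.88 × 0.02 = $43.04
Vision insurance premium: $118.76
Total deductions = $46.27 + $171.72 + $70.78 + $455.62 + $20.44 + $43.04 + $118.76 = $926.63
Net pay = $2,151.88 − $926.63 = $1,225.25

$1,225.25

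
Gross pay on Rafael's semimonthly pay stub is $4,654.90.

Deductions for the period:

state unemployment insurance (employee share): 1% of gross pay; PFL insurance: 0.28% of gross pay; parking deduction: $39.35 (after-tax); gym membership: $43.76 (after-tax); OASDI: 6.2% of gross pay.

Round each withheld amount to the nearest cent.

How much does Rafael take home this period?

$4,223.61

State unemployment insurance (employee share): $4,654.90 × 0.01 = $46.55
PFL insurance: $4,654.90 × 0.0028 = $13.03
OASDI: $4,654.90 × 0.062 = $288.60
Parking deduction: $39.35
Gym membership: $43.76
Total deductions = $46.55 + $13.03 + $288.60 + $39.35 + $43.76 = $431.29
Net pay = $4,654.90 − $431.29 = $4,223.61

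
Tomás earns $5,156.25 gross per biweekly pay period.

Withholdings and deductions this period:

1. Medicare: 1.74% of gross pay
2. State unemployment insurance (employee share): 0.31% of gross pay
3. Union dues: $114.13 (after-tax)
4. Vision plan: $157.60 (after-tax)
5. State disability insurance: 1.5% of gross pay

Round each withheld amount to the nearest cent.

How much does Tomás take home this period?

$4,701.48

State unemployment insurance (employee share): $5,156.25 × 0.0031 = $15.98
Medicare: $5,156.25 × 0.0174 = $89.72
State disability insurance: $5,156.25 × 0.015 = $77.34
Union dues: $114.13
Vision plan: $157.60
Total deductions = $15.98 + $89.72 + $77.34 + $114.13 + $157.60 = $454.77
Net pay = $5,156.25 − $454.77 = $4,701.48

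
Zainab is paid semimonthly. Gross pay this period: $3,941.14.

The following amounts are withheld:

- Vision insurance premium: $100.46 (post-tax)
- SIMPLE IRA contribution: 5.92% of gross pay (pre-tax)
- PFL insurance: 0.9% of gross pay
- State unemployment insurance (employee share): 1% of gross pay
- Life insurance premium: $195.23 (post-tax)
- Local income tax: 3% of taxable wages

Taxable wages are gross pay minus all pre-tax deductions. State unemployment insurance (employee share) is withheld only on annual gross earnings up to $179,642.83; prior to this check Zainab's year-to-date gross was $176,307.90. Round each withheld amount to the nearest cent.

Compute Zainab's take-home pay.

SIMPLE IRA contribution: $3,941.14 × 0.0592 = $233.32
Taxable wages = $3,941.14 − $233.32 = $3,707.82
Local income tax: $3,707.82 × 0.03 = $111.23
State unemployment insurance (employee share): only $179,642.83 − $176,307.90 = $3,334.93 of this check is subject → $3,334.93 × 0.01 = $33.35
PFL insurance: $3,941.14 × 0.009 = $35.47
Vision insurance premium: $100.46
Life insurance premium: $195.23
Total deductions = $233.32 + $111.23 + $33.35 + $35.47 + $100.46 + $195.23 = $709.06
Net pay = $3,941.14 − $709.06 = $3,232.08

$3,232.08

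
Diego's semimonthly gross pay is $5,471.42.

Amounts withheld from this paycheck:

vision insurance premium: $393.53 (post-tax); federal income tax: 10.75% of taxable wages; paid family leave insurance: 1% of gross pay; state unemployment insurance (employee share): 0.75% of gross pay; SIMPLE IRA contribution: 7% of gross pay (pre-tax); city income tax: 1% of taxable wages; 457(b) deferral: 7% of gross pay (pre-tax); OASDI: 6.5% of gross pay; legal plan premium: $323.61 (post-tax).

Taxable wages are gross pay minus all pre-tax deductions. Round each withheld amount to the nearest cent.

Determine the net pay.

$2,984.01

457(b) deferral: $5,471.42 × 0.07 = $383.00
SIMPLE IRA contribution: $5,471.42 × 0.07 = $383.00
Pre-tax total = $383.00 + $383.00 = $766.00
Taxable wages = $5,471.42 − $766.00 = $4,705.42
Federal income tax: $4,705.42 × 0.1075 = $505.83
City income tax: $4,705.42 × 0.01 = $47.05
OASDI: $5,471.42 × 0.065 = $355.64
Paid family leave insurance: $5,471.42 × 0.01 = $54.71
State unemployment insurance (employee share): $5,471.42 × 0.0075 = $41.04
Legal plan premium: $323.61
Vision insurance premium: $393.53
Total deductions = $383.00 + $383.00 + $505.83 + $47.05 + $355.64 + $54.71 + $41.04 + $323.61 + $393.53 = $2,487.41
Net pay = $5,471.42 − $2,487.41 = $2,984.01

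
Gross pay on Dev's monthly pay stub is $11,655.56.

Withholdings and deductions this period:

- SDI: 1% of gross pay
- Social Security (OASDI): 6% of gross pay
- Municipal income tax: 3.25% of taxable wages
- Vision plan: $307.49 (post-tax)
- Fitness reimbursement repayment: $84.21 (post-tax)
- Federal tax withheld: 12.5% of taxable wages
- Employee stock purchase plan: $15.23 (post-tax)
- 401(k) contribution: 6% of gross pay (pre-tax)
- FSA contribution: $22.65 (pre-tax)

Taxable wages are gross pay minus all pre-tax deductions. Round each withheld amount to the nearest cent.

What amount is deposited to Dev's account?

$7,988.72

FSA contribution: $22.65
401(k) contribution: $11,655.56 × 0.06 = $699.33
Pre-tax total = $22.65 + $699.33 = $721.98
Taxable wages = $11,655.56 − $721.98 = $10,933.58
Federal tax withheld: $10,933.58 × 0.125 = $1,366.70
Municipal income tax: $10,933.58 × 0.0325 = $355.34
Social Security (OASDI): $11,655.56 × 0.06 = $699.33
SDI: $11,655.56 × 0.01 = $116.56
Vision plan: $307.49
Employee stock purchase plan: $15.23
Fitness reimbursement repayment: $84.21
Total deductions = $22.65 + $699.33 + $1,366.70 + $355.34 + $699.33 + $116.56 + $307.49 + $15.23 + $84.21 = $3,666.84
Net pay = $11,655.56 − $3,666.84 = $7,988.72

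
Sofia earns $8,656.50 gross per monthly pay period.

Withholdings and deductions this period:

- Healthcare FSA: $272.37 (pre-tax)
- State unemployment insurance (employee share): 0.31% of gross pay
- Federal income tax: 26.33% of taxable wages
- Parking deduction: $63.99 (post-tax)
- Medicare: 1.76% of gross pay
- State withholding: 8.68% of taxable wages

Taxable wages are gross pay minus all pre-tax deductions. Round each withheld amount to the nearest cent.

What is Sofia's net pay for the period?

Healthcare FSA: $272.37
Taxable wages = $8,656.50 − $272.37 = $8,384.13
Federal income tax: $8,384.13 × 0.2633 = $2,207.54
State withholding: $8,384.13 × 0.0868 = $727.74
Medicare: $8,656.50 × 0.0176 = $152.35
State unemployment insurance (employee share): $8,656.50 × 0.0031 = $26.84
Parking deduction: $63.99
Total deductions = $272.37 + $2,207.54 + $727.74 + $152.35 + $26.84 + $63.99 = $3,450.83
Net pay = $8,656.50 − $3,450.83 = $5,205.67

$5,205.67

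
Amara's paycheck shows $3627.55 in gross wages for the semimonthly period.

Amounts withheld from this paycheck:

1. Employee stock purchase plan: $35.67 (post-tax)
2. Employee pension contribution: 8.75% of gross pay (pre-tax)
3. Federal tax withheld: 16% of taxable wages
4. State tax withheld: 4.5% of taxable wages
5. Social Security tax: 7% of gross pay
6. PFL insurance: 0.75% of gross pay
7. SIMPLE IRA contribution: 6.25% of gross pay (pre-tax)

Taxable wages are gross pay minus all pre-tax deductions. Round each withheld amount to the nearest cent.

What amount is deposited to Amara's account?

$2134.51

Employee pension contribution: $3627.55 × 0.0875 = $317.41
SIMPLE IRA contribution: $3627.55 × 0.0625 = $226.72
Pre-tax total = $317.41 + $226.72 = $544.13
Taxable wages = $3627.55 − $544.13 = $3083.42
Federal tax withheld: $3083.42 × 0.16 = $493.35
State tax withheld: $3083.42 × 0.045 = $138.75
Social Security tax: $3627.55 × 0.07 = $253.93
PFL insurance: $3627.55 × 0.0075 = $27.21
Employee stock purchase plan: $35.67
Total deductions = $317.41 + $226.72 + $493.35 + $138.75 + $253.93 + $27.21 + $35.67 = $1493.04
Net pay = $3627.55 − $1493.04 = $2134.51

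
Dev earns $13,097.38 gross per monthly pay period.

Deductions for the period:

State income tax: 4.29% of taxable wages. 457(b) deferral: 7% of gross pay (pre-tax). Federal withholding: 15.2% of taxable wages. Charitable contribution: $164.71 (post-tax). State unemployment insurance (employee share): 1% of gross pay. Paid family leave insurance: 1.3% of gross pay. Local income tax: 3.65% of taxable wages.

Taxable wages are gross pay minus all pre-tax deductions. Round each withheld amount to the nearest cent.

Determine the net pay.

$8,896.02

457(b) deferral: $13,097.38 × 0.07 = $916.82
Taxable wages = $13,097.38 − $916.82 = $12,180.56
State income tax: $12,180.56 × 0.0429 = $522.55
Local income tax: $12,180.56 × 0.0365 = $444.59
Federal withholding: $12,180.56 × 0.152 = $1,851.45
Paid family leave insurance: $13,097.38 × 0.013 = $170.27
State unemployment insurance (employee share): $13,097.38 × 0.01 = $130.97
Charitable contribution: $164.71
Total deductions = $916.82 + $522.55 + $444.59 + $1,851.45 + $170.27 + $130.97 + $164.71 = $4,201.36
Net pay = $13,097.38 − $4,201.36 = $8,896.02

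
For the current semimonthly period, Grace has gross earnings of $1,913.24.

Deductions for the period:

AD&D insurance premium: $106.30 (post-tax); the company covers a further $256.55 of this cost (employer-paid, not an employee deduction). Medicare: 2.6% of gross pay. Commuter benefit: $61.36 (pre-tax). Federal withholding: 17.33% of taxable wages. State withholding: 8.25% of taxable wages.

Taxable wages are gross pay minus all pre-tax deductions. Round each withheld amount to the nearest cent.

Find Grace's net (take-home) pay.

$1,222.13

Commuter benefit: $61.36
Taxable wages = $1,913.24 − $61.36 = $1,851.88
State withholding: $1,851.88 × 0.0825 = $152.78
Federal withholding: $1,851.88 × 0.1733 = $320.93
Medicare: $1,913.24 × 0.026 = $49.74
AD&D insurance premium: $106.30
(Employer's $256.55 toward AD&D insurance premium is not withheld from the employee.)
Total deductions = $61.36 + $152.78 + $320.93 + $49.74 + $106.30 = $691.11
Net pay = $1,913.24 − $691.11 = $1,222.13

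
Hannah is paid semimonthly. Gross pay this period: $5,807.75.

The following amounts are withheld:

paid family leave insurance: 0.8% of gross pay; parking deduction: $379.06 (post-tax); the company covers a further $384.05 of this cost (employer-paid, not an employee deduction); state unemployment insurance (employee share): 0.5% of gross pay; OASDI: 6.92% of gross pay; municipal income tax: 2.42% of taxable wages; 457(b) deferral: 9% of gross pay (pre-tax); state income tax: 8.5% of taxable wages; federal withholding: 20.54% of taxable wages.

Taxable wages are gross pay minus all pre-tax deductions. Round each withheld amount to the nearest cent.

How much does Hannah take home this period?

457(b) deferral: $5,807.75 × 0.09 = $522.70
Taxable wages = $5,807.75 − $522.70 = $5,285.05
Federal withholding: $5,285.05 × 0.2054 = $1,085.55
State income tax: $5,285.05 × 0.085 = $449.23
Municipal income tax: $5,285.05 × 0.0242 = $127.90
Paid family leave insurance: $5,807.75 × 0.008 = $46.46
OASDI: $5,807.75 × 0.0692 = $401.90
State unemployment insurance (employee share): $5,807.75 × 0.005 = $29.04
Parking deduction: $379.06
(Employer's $384.05 toward parking deduction is not withheld from the employee.)
Total deductions = $522.70 + $1,085.55 + $449.23 + $127.90 + $46.46 + $401.90 + $29.04 + $379.06 = $3,041.84
Net pay = $5,807.75 − $3,041.84 = $2,765.91

$2,765.91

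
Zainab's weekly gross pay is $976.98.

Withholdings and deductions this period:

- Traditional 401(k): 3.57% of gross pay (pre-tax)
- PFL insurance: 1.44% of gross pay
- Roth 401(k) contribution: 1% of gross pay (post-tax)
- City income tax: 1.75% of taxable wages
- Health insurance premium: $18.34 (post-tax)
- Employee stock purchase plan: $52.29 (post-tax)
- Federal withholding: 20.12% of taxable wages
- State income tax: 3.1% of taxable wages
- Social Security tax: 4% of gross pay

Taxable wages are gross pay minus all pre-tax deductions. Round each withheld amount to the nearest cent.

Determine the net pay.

$573.30

Traditional 401(k): $976.98 × 0.0357 = $34.88
Taxable wages = $976.98 − $34.88 = $942.10
City income tax: $942.10 × 0.0175 = $16.49
Federal withholding: $942.10 × 0.2012 = $189.55
State income tax: $942.10 × 0.031 = $29.21
PFL insurance: $976.98 × 0.0144 = $14.07
Social Security tax: $976.98 × 0.04 = $39.08
Roth 401(k) contribution: $976.98 × 0.01 = $9.77
Employee stock purchase plan: $52.29
Health insurance premium: $18.34
Total deductions = $34.88 + $16.49 + $189.55 + $29.21 + $14.07 + $39.08 + $9.77 + $52.29 + $18.34 = $403.68
Net pay = $976.98 − $403.68 = $573.30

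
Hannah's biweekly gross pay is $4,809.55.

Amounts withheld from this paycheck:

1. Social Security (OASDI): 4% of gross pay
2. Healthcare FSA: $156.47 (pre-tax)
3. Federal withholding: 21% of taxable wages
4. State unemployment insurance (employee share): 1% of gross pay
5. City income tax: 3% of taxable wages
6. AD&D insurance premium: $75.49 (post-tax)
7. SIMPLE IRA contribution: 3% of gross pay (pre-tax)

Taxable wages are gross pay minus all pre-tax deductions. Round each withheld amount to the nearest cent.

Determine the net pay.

SIMPLE IRA contribution: $4,809.55 × 0.03 = $144.29
Healthcare FSA: $156.47
Pre-tax total = $144.29 + $156.47 = $300.76
Taxable wages = $4,809.55 − $300.76 = $4,508.79
Federal withholding: $4,508.79 × 0.21 = $946.85
City income tax: $4,508.79 × 0.03 = $135.26
Social Security (OASDI): $4,809.55 × 0.04 = $192.38
State unemployment insurance (employee share): $4,809.55 × 0.01 = $48.10
AD&D insurance premium: $75.49
Total deductions = $144.29 + $156.47 + $946.85 + $135.26 + $192.38 + $48.10 + $75.49 = $1,698.84
Net pay = $4,809.55 − $1,698.84 = $3,110.71

$3,110.71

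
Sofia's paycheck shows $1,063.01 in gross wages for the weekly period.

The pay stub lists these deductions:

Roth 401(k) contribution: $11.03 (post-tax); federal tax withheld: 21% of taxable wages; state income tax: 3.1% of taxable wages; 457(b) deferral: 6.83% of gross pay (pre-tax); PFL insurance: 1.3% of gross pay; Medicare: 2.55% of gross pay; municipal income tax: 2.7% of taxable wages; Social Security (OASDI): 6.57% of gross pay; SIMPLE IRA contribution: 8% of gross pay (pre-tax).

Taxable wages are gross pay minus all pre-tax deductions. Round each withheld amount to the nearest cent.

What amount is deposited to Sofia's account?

457(b) deferral: $1,063.01 × 0.0683 = $72.60
SIMPLE IRA contribution: $1,063.01 × 0.08 = $85.04
Pre-tax total = $72.60 + $85.04 = $157.64
Taxable wages = $1,063.01 − $157.64 = $905.37
Federal tax withheld: $905.37 × 0.21 = $190.13
State income tax: $905.37 × 0.031 = $28.07
Municipal income tax: $905.37 × 0.027 = $24.44
PFL insurance: $1,063.01 × 0.013 = $13.82
Medicare: $1,063.01 × 0.0255 = $27.11
Social Security (OASDI): $1,063.01 × 0.0657 = $69.84
Roth 401(k) contribution: $11.03
Total deductions = $72.60 + $85.04 + $190.13 + $28.07 + $24.44 + $13.82 + $27.11 + $69.84 + $11.03 = $522.08
Net pay = $1,063.01 − $522.08 = $540.93

$540.93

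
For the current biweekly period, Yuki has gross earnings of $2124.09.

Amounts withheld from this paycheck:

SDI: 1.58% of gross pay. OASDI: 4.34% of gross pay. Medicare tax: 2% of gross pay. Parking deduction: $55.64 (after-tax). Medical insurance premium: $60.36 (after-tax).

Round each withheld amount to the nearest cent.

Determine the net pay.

$1839.86

SDI: $2124.09 × 0.0158 = $33.56
Medicare tax: $2124.09 × 0.02 = $42.48
OASDI: $2124.09 × 0.0434 = $92.19
Parking deduction: $55.64
Medical insurance premium: $60.36
Total deductions = $33.56 + $42.48 + $92.19 + $55.64 + $60.36 = $284.23
Net pay = $2124.09 − $284.23 = $1839.86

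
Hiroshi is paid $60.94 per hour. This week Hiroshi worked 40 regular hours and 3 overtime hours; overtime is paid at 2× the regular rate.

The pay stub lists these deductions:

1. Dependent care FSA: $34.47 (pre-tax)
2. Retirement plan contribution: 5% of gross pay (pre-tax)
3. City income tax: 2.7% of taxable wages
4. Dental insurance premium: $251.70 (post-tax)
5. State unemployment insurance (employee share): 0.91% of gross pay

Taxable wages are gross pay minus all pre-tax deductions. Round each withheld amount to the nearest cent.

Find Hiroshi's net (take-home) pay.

Regular pay: 40 × $60.94 = $2,437.60
Overtime pay: 3 × $60.94 × 2 = $365.64
Gross pay = $2,437.60 + $365.64 = $2,803.24
Retirement plan contribution: $2,803.24 × 0.05 = $140.16
Dependent care FSA: $34.47
Pre-tax total = $140.16 + $34.47 = $174.63
Taxable wages = $2,803.24 − $174.63 = $2,628.61
City income tax: $2,628.61 × 0.027 = $70.97
State unemployment insurance (employee share): $2,803.24 × 0.0091 = $25.51
Dental insurance premium: $251.70
Total deductions = $140.16 + $34.47 + $70.97 + $25.51 + $251.70 = $522.81
Net pay = $2,803.24 − $522.81 = $2,280.43

$2,280.43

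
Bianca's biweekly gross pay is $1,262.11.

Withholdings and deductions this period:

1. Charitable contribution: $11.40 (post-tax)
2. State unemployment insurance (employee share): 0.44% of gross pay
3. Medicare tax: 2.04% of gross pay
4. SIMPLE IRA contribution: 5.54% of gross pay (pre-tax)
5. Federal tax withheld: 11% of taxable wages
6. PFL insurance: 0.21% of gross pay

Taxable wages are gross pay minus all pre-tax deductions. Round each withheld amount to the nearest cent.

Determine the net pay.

$1,015.70

SIMPLE IRA contribution: $1,262.11 × 0.0554 = $69.92
Taxable wages = $1,262.11 − $69.92 = $1,192.19
Federal tax withheld: $1,192.19 × 0.11 = $131.14
State unemployment insurance (employee share): $1,262.11 × 0.0044 = $5.55
PFL insurance: $1,262.11 × 0.0021 = $2.65
Medicare tax: $1,262.11 × 0.0204 = $25.75
Charitable contribution: $11.40
Total deductions = $69.92 + $131.14 + $5.55 + $2.65 + $25.75 + $11.40 = $246.41
Net pay = $1,262.11 − $246.41 = $1,015.70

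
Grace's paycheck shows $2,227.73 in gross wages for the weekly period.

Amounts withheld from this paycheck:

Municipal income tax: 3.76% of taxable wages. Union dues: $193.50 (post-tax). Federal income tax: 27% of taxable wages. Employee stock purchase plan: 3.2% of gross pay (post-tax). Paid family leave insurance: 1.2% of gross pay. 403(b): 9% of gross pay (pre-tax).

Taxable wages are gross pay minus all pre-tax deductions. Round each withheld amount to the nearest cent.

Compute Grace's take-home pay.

403(b): $2,227.73 × 0.09 = $200.50
Taxable wages = $2,227.73 − $200.50 = $2,027.23
Municipal income tax: $2,027.23 × 0.0376 = $76.22
Federal income tax: $2,027.23 × 0.27 = $547.35
Paid family leave insurance: $2,227.73 × 0.012 = $26.73
Employee stock purchase plan: $2,227.73 × 0.032 = $71.29
Union dues: $193.50
Total deductions = $200.50 + $76.22 + $547.35 + $26.73 + $71.29 + $193.50 = $1,115.59
Net pay = $2,227.73 − $1,115.59 = $1,112.14

$1,112.14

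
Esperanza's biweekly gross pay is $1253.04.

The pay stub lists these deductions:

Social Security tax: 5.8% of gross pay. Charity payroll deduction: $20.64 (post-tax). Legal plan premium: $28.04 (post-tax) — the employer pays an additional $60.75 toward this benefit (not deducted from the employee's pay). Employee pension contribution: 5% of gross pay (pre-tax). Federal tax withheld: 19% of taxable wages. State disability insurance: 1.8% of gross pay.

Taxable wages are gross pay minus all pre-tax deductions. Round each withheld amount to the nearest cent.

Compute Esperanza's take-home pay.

$820.31

Employee pension contribution: $1253.04 × 0.05 = $62.65
Taxable wages = $1253.04 − $62.65 = $1190.39
Federal tax withheld: $1190.39 × 0.19 = $226.17
Social Security tax: $1253.04 × 0.058 = $72.68
State disability insurance: $1253.04 × 0.018 = $22.55
Charity payroll deduction: $20.64
Legal plan premium: $28.04
(Employer's $60.75 toward legal plan premium is not withheld from the employee.)
Total deductions = $62.65 + $226.17 + $72.68 + $22.55 + $20.64 + $28.04 = $432.73
Net pay = $1253.04 − $432.73 = $820.31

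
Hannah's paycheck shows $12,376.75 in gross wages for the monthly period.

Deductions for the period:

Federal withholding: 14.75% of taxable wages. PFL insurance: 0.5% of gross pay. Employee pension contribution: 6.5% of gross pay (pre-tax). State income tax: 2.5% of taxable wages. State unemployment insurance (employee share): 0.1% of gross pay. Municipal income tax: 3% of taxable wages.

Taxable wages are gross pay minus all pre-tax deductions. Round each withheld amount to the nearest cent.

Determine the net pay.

$9,154.61

Employee pension contribution: $12,376.75 × 0.065 = $804.49
Taxable wages = $12,376.75 − $804.49 = $11,572.26
State income tax: $11,572.26 × 0.025 = $289.31
Federal withholding: $11,572.26 × 0.1475 = $1,706.91
Municipal income tax: $11,572.26 × 0.03 = $347.17
PFL insurance: $12,376.75 × 0.005 = $61.88
State unemployment insurance (employee share): $12,376.75 × 0.001 = $12.38
Total deductions = $804.49 + $289.31 + $1,706.91 + $347.17 + $61.88 + $12.38 = $3,222.14
Net pay = $12,376.75 − $3,222.14 = $9,154.61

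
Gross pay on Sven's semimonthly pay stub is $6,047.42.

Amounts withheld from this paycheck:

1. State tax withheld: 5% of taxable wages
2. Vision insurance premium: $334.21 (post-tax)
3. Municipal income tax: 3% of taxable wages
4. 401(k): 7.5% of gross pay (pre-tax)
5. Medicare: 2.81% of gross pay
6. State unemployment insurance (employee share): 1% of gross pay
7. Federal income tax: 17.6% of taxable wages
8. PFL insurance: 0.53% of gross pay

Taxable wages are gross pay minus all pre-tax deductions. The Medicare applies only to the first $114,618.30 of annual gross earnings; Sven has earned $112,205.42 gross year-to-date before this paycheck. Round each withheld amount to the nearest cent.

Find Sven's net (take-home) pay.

$3,667.30

401(k): $6,047.42 × 0.075 = $453.56
Taxable wages = $6,047.42 − $453.56 = $5,593.86
State tax withheld: $5,593.86 × 0.05 = $279.69
Federal income tax: $5,593.86 × 0.176 = $984.52
Municipal income tax: $5,593.86 × 0.03 = $167.82
PFL insurance: $6,047.42 × 0.0053 = $32.05
State unemployment insurance (employee share): $6,047.42 × 0.01 = $60.47
Medicare: only $114,618.30 − $112,205.42 = $2,412.88 of this check is subject → $2,412.88 × 0.0281 = $67.80
Vision insurance premium: $334.21
Total deductions = $453.56 + $279.69 + $984.52 + $167.82 + $32.05 + $60.47 + $67.80 + $334.21 = $2,380.12
Net pay = $6,047.42 − $2,380.12 = $3,667.30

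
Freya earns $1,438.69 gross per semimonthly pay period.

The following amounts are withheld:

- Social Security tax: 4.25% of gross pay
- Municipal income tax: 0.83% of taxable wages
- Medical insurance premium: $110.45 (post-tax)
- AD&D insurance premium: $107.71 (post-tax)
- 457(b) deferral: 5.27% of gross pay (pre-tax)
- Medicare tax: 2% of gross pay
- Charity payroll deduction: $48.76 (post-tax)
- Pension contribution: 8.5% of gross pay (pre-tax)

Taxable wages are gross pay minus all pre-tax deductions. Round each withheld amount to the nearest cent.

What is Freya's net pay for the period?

457(b) deferral: $1,438.69 × 0.0527 = $75.82
Pension contribution: $1,438.69 × 0.085 = $122.29
Pre-tax total = $75.82 + $122.29 = $198.11
Taxable wages = $1,438.69 − $198.11 = $1,240.58
Municipal income tax: $1,240.58 × 0.0083 = $10.30
Social Security tax: $1,438.69 × 0.0425 = $61.14
Medicare tax: $1,438.69 × 0.02 = $28.77
Medical insurance premium: $110.45
AD&D insurance premium: $107.71
Charity payroll deduction: $48.76
Total deductions = $75.82 + $122.29 + $10.30 + $61.14 + $28.77 + $110.45 + $107.71 + $48.76 = $565.24
Net pay = $1,438.69 − $565.24 = $873.45

$873.45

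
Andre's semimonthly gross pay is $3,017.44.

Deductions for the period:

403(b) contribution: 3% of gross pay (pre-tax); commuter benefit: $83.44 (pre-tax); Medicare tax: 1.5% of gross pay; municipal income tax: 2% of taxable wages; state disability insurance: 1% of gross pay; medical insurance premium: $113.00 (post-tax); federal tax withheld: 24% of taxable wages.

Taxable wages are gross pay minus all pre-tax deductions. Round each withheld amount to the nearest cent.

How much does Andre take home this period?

403(b) contribution: $3,017.44 × 0.03 = $90.52
Commuter benefit: $83.44
Pre-tax total = $90.52 + $83.44 = $173.96
Taxable wages = $3,017.44 − $173.96 = $2,843.48
Federal tax withheld: $2,843.48 × 0.24 = $682.44
Municipal income tax: $2,843.48 × 0.02 = $56.87
Medicare tax: $3,017.44 × 0.015 = $45.26
State disability insurance: $3,017.44 × 0.01 = $30.17
Medical insurance premium: $113.00
Total deductions = $90.52 + $83.44 + $682.44 + $56.87 + $45.26 + $30.17 + $113.00 = $1,101.70
Net pay = $3,017.44 − $1,101.70 = $1,915.74

$1,915.74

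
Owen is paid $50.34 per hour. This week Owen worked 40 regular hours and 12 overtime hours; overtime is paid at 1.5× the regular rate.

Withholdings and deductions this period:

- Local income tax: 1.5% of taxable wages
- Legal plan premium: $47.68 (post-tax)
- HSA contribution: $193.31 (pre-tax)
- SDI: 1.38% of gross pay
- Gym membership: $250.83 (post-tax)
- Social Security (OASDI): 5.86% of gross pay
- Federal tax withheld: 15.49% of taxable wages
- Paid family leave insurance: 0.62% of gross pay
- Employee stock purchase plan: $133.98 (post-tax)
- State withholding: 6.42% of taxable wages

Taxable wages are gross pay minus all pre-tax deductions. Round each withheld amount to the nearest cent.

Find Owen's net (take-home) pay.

Regular pay: 40 × $50.34 = $2,013.60
Overtime pay: 12 × $50.34 × 1.5 = $906.12
Gross pay = $2,013.60 + $906.12 = $2,919.72
HSA contribution: $193.31
Taxable wages = $2,919.72 − $193.31 = $2,726.41
Local income tax: $2,726.41 × 0.015 = $40.90
State withholding: $2,726.41 × 0.0642 = $175.04
Federal tax withheld: $2,726.41 × 0.1549 = $422.32
Paid family leave insurance: $2,919.72 × 0.0062 = $18.10
SDI: $2,919.72 × 0.0138 = $40.29
Social Security (OASDI): $2,919.72 × 0.0586 = $171.10
Gym membership: $250.83
Legal plan premium: $47.68
Employee stock purchase plan: $133.98
Total deductions = $193.31 + $40.90 + $175.04 + $422.32 + $18.10 + $40.29 + $171.10 + $250.83 + $47.68 + $133.98 = $1,493.55
Net pay = $2,919.72 − $1,493.55 = $1,426.17

$1,426.17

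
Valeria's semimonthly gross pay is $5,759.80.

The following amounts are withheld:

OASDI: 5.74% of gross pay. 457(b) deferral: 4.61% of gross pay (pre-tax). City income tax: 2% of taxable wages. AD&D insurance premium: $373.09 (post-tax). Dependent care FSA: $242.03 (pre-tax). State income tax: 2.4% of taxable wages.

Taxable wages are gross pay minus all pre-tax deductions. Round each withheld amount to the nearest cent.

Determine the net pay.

$4,317.45

Dependent care FSA: $242.03
457(b) deferral: $5,759.80 × 0.0461 = $265.53
Pre-tax total = $242.03 + $265.53 = $507.56
Taxable wages = $5,759.80 − $507.56 = $5,252.24
City income tax: $5,252.24 × 0.02 = $105.04
State income tax: $5,252.24 × 0.024 = $126.05
OASDI: $5,759.80 × 0.0574 = $330.61
AD&D insurance premium: $373.09
Total deductions = $242.03 + $265.53 + $105.04 + $126.05 + $330.61 + $373.09 = $1,442.35
Net pay = $5,759.80 − $1,442.35 = $4,317.45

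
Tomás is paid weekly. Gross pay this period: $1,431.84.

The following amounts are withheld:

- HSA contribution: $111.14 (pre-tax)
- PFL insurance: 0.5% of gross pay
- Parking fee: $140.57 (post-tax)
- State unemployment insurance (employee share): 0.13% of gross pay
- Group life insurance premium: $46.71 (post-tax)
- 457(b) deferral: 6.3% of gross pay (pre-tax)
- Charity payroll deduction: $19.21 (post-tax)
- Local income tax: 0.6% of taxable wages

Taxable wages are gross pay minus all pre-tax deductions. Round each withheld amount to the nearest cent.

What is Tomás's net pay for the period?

$1,007.60

457(b) deferral: $1,431.84 × 0.063 = $90.21
HSA contribution: $111.14
Pre-tax total = $90.21 + $111.14 = $201.35
Taxable wages = $1,431.84 − $201.35 = $1,230.49
Local income tax: $1,230.49 × 0.006 = $7.38
PFL insurance: $1,431.84 × 0.005 = $7.16
State unemployment insurance (employee share): $1,431.84 × 0.0013 = $1.86
Charity payroll deduction: $19.21
Parking fee: $140.57
Group life insurance premium: $46.71
Total deductions = $90.21 + $111.14 + $7.38 + $7.16 + $1.86 + $19.21 + $140.57 + $46.71 = $424.24
Net pay = $1,431.84 − $424.24 = $1,007.60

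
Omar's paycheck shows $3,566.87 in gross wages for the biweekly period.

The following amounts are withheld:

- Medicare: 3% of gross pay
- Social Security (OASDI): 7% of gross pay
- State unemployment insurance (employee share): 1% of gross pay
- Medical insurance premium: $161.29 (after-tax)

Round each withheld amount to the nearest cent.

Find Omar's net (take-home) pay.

$3,013.22

Social Security (OASDI): $3,566.87 × 0.07 = $249.68
Medicare: $3,566.87 × 0.03 = $107.01
State unemployment insurance (employee share): $3,566.87 × 0.01 = $35.67
Medical insurance premium: $161.29
Total deductions = $249.68 + $107.01 + $35.67 + $161.29 = $553.65
Net pay = $3,566.87 − $553.65 = $3,013.22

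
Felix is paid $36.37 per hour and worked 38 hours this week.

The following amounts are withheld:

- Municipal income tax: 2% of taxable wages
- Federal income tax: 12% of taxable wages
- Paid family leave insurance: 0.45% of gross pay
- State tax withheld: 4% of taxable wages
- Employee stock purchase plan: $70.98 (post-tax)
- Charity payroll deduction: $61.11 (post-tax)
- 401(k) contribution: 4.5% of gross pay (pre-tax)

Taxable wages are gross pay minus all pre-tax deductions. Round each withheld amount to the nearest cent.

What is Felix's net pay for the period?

Gross pay: 38 × $36.37 = $1,382.06
401(k) contribution: $1,382.06 × 0.045 = $62.19
Taxable wages = $1,382.06 − $62.19 = $1,319.87
Municipal income tax: $1,319.87 × 0.02 = $26.40
Federal income tax: $1,319.87 × 0.12 = $158.38
State tax withheld: $1,319.87 × 0.04 = $52.79
Paid family leave insurance: $1,382.06 × 0.0045 = $6.22
Charity payroll deduction: $61.11
Employee stock purchase plan: $70.98
Total deductions = $62.19 + $26.40 + $158.38 + $52.79 + $6.22 + $61.11 + $70.98 = $438.07
Net pay = $1,382.06 − $438.07 = $943.99

$943.99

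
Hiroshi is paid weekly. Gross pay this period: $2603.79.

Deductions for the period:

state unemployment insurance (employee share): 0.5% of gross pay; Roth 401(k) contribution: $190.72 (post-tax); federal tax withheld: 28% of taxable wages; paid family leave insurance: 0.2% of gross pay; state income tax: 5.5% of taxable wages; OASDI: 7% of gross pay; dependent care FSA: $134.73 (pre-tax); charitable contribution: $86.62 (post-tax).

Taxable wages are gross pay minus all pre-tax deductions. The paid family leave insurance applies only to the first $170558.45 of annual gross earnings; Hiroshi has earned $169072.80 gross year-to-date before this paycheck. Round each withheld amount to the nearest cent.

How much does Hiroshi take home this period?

$1166.32

Dependent care FSA: $134.73
Taxable wages = $2603.79 − $134.73 = $2469.06
Federal tax withheld: $2469.06 × 0.28 = $691.34
State income tax: $2469.06 × 0.055 = $135.80
State unemployment insurance (employee share): $2603.79 × 0.005 = $13.02
Paid family leave insurance: only $170558.45 − $169072.80 = $1485.65 of this check is subject → $1485.65 × 0.002 = $2.97
OASDI: $2603.79 × 0.07 = $182.27
Roth 401(k) contribution: $190.72
Charitable contribution: $86.62
Total deductions = $134.73 + $691.34 + $135.80 + $13.02 + $2.97 + $182.27 + $190.72 + $86.62 = $1437.47
Net pay = $2603.79 − $1437.47 = $1166.32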